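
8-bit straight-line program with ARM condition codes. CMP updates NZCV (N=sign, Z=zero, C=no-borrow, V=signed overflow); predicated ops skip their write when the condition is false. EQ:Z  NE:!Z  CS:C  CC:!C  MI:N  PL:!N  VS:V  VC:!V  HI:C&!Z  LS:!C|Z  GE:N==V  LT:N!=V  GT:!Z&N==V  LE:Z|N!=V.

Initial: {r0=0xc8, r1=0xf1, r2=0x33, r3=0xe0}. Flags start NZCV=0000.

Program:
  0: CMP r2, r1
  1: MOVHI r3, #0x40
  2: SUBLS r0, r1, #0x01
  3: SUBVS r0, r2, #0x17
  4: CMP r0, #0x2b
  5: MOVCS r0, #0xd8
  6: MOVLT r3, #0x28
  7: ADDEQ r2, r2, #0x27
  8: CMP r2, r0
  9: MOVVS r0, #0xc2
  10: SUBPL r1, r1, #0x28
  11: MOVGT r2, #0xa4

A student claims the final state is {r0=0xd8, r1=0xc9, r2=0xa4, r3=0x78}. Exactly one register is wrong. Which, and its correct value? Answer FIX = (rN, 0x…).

[0] flags=0000 → (cmp)
[1] flags=0000 HI?F → skip
[2] flags=0000 LS?T → r0=0xf0
[3] flags=0000 VS?F → skip
[4] flags=1010 → (cmp)
[5] flags=1010 CS?T → r0=0xd8
[6] flags=1010 LT?T → r3=0x28
[7] flags=1010 EQ?F → skip
[8] flags=0000 → (cmp)
[9] flags=0000 VS?F → skip
[10] flags=0000 PL?T → r1=0xc9
[11] flags=0000 GT?T → r2=0xa4

FIX = (r3, 0x28)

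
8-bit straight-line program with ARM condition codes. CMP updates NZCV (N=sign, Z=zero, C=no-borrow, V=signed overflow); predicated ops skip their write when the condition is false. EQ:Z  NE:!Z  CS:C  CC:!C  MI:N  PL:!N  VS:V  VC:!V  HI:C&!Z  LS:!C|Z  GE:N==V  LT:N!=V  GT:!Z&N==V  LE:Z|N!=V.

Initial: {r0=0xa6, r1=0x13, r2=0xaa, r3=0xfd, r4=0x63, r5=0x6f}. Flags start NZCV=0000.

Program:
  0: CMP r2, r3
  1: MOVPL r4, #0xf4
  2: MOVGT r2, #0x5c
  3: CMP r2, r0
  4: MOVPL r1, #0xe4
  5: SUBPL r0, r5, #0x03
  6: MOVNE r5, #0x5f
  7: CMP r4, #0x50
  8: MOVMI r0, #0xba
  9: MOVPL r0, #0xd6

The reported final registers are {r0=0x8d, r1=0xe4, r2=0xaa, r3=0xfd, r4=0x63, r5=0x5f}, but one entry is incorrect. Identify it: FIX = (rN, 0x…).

FIX = (r0, 0xd6)

0: ✓ CMP  NZCV=1000
1: · MOVPL
2: · MOVGT
3: ✓ CMP  NZCV=0010
4: ✓ MOVPL  r1←0xe4
5: ✓ SUBPL  r0←0x6c
6: ✓ MOVNE  r5←0x5f
7: ✓ CMP  NZCV=0010
8: · MOVMI
9: ✓ MOVPL  r0←0xd6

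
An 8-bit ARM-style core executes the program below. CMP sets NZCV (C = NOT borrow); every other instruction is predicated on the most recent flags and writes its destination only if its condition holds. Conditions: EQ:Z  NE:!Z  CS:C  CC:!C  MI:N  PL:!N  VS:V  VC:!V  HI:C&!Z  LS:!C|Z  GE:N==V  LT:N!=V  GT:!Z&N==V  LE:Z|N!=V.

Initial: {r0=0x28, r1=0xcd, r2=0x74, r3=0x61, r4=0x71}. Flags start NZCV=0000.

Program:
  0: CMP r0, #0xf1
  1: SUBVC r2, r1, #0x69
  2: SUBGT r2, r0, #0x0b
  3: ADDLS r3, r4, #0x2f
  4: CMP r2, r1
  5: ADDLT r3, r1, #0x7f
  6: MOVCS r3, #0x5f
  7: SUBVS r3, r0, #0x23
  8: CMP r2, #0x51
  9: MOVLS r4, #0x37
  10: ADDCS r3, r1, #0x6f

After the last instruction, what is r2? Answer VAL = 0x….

[0] flags=0000 → (cmp)
[1] flags=0000 VC?T → r2=0x64
[2] flags=0000 GT?T → r2=0x1d
[3] flags=0000 LS?T → r3=0xa0
[4] flags=0000 → (cmp)
[5] flags=0000 LT?F → skip
[6] flags=0000 CS?F → skip
[7] flags=0000 VS?F → skip
[8] flags=1000 → (cmp)
[9] flags=1000 LS?T → r4=0x37
[10] flags=1000 CS?F → skip

VAL = 0x1d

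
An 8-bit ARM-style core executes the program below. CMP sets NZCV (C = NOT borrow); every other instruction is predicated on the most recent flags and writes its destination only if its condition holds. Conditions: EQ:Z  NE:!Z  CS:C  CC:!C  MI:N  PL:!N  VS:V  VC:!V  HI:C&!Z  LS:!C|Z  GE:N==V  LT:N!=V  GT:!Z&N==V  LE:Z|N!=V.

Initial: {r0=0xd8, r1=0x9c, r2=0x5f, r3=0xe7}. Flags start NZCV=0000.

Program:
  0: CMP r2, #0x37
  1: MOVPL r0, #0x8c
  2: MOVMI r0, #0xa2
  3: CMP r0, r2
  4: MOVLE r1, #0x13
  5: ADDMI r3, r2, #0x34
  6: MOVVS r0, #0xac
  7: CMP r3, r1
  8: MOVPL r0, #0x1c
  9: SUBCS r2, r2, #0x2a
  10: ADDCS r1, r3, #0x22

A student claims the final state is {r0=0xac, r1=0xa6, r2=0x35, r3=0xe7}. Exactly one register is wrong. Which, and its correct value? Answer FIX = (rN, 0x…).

0: ✓ CMP  NZCV=0010
1: ✓ MOVPL  r0←0x8c
2: · MOVMI
3: ✓ CMP  NZCV=0011
4: ✓ MOVLE  r1←0x13
5: · ADDMI
6: ✓ MOVVS  r0←0xac
7: ✓ CMP  NZCV=1010
8: · MOVPL
9: ✓ SUBCS  r2←0x35
10: ✓ ADDCS  r1←0x09

FIX = (r1, 0x09)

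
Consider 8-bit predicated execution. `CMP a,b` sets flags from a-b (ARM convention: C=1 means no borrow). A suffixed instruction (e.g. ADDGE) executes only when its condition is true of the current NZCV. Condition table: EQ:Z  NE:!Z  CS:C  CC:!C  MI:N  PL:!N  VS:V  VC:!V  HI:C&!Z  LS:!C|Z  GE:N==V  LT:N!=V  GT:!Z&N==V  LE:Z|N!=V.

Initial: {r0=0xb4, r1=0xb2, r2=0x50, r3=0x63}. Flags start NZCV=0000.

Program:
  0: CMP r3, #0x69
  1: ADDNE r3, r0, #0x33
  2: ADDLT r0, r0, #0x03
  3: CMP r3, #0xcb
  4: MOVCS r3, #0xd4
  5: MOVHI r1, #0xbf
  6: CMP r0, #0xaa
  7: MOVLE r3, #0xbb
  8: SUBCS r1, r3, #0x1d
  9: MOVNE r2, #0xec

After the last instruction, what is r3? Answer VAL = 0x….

[0] flags=1000 → (cmp)
[1] flags=1000 NE?T → r3=0xe7
[2] flags=1000 LT?T → r0=0xb7
[3] flags=0010 → (cmp)
[4] flags=0010 CS?T → r3=0xd4
[5] flags=0010 HI?T → r1=0xbf
[6] flags=0010 → (cmp)
[7] flags=0010 LE?F → skip
[8] flags=0010 CS?T → r1=0xb7
[9] flags=0010 NE?T → r2=0xec

VAL = 0xd4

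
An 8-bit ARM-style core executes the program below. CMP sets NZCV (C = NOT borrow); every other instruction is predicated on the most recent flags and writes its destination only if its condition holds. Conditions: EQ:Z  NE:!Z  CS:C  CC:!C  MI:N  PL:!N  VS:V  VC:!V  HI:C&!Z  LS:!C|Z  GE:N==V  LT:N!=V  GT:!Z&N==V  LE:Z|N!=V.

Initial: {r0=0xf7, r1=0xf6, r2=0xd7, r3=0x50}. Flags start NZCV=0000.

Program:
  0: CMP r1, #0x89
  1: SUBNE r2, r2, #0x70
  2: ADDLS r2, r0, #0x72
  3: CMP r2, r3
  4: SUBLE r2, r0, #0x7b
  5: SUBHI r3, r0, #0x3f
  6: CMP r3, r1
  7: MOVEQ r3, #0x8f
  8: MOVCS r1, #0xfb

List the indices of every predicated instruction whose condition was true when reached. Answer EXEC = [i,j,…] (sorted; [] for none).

EXEC = [1,5]

0: ✓ CMP  NZCV=0010
1: ✓ SUBNE  r2←0x67
2: · ADDLS
3: ✓ CMP  NZCV=0010
4: · SUBLE
5: ✓ SUBHI  r3←0xb8
6: ✓ CMP  NZCV=1000
7: · MOVEQ
8: · MOVCS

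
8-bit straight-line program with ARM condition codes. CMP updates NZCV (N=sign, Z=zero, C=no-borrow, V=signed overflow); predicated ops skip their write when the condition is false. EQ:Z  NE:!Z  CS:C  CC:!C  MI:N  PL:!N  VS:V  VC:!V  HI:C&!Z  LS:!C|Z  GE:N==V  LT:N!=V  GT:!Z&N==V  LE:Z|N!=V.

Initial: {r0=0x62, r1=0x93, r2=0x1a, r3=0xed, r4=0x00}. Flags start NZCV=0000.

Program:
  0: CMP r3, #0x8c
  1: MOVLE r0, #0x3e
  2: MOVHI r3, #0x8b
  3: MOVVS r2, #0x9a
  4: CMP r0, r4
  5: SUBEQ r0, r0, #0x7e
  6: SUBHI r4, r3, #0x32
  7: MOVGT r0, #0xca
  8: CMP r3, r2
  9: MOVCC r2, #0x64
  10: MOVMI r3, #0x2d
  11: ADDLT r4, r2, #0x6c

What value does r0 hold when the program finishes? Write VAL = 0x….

[0] flags=0010 → (cmp)
[1] flags=0010 LE?F → skip
[2] flags=0010 HI?T → r3=0x8b
[3] flags=0010 VS?F → skip
[4] flags=0010 → (cmp)
[5] flags=0010 EQ?F → skip
[6] flags=0010 HI?T → r4=0x59
[7] flags=0010 GT?T → r0=0xca
[8] flags=0011 → (cmp)
[9] flags=0011 CC?F → skip
[10] flags=0011 MI?F → skip
[11] flags=0011 LT?T → r4=0x86

VAL = 0xca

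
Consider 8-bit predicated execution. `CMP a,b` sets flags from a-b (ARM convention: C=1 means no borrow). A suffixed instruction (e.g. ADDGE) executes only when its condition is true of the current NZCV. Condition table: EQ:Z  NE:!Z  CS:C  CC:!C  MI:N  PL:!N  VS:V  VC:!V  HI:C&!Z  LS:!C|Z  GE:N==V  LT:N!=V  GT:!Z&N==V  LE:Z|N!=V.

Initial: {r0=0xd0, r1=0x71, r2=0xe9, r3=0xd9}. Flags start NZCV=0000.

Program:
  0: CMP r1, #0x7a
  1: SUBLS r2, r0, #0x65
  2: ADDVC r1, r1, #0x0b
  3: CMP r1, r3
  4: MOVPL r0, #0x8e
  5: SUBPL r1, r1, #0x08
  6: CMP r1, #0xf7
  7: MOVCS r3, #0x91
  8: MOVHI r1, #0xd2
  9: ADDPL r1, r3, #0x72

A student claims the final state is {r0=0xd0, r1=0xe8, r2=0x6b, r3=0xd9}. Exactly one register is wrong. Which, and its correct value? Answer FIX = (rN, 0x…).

FIX = (r1, 0x7c)

[0] flags=1000 → (cmp)
[1] flags=1000 LS?T → r2=0x6b
[2] flags=1000 VC?T → r1=0x7c
[3] flags=1001 → (cmp)
[4] flags=1001 PL?F → skip
[5] flags=1001 PL?F → skip
[6] flags=1001 → (cmp)
[7] flags=1001 CS?F → skip
[8] flags=1001 HI?F → skip
[9] flags=1001 PL?F → skip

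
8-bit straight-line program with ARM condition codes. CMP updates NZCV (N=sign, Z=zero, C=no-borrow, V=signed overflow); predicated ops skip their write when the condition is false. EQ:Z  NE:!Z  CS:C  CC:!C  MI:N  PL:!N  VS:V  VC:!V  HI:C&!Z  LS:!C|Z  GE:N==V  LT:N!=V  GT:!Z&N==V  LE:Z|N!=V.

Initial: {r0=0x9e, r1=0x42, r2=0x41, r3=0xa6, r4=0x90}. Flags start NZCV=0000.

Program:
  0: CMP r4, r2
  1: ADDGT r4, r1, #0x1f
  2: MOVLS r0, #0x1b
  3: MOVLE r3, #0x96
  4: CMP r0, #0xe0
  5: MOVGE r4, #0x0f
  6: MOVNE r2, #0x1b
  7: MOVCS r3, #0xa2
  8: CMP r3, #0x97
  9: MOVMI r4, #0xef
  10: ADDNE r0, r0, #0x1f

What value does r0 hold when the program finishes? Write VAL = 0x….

[0] flags=0011 → (cmp)
[1] flags=0011 GT?F → skip
[2] flags=0011 LS?F → skip
[3] flags=0011 LE?T → r3=0x96
[4] flags=1000 → (cmp)
[5] flags=1000 GE?F → skip
[6] flags=1000 NE?T → r2=0x1b
[7] flags=1000 CS?F → skip
[8] flags=1000 → (cmp)
[9] flags=1000 MI?T → r4=0xef
[10] flags=1000 NE?T → r0=0xbd

VAL = 0xbd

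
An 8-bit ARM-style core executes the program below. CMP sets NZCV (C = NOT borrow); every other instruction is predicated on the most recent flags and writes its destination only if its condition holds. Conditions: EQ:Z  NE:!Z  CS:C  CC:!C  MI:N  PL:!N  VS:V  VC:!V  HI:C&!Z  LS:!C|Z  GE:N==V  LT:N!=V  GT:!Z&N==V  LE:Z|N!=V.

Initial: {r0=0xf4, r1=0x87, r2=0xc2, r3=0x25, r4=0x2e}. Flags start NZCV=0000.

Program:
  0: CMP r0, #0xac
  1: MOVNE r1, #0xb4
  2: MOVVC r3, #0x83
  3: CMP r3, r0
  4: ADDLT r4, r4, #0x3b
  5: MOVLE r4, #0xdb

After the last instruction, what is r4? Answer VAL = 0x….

[0] flags=0010 → (cmp)
[1] flags=0010 NE?T → r1=0xb4
[2] flags=0010 VC?T → r3=0x83
[3] flags=1000 → (cmp)
[4] flags=1000 LT?T → r4=0x69
[5] flags=1000 LE?T → r4=0xdb

VAL = 0xdb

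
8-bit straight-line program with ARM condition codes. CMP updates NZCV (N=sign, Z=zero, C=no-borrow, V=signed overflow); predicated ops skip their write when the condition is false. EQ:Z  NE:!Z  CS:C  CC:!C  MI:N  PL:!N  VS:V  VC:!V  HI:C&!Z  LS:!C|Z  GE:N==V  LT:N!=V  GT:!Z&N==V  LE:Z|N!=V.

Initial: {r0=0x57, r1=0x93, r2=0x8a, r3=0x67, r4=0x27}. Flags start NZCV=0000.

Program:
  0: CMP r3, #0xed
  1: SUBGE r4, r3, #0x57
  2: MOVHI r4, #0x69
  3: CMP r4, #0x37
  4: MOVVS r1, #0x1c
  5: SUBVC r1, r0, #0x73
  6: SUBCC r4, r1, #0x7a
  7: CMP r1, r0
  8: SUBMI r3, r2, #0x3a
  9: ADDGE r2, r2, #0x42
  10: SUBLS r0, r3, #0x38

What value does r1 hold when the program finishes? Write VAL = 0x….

VAL = 0xe4

0: ✓ CMP  NZCV=0000
1: ✓ SUBGE  r4←0x10
2: · MOVHI
3: ✓ CMP  NZCV=1000
4: · MOVVS
5: ✓ SUBVC  r1←0xe4
6: ✓ SUBCC  r4←0x6a
7: ✓ CMP  NZCV=1010
8: ✓ SUBMI  r3←0x50
9: · ADDGE
10: · SUBLS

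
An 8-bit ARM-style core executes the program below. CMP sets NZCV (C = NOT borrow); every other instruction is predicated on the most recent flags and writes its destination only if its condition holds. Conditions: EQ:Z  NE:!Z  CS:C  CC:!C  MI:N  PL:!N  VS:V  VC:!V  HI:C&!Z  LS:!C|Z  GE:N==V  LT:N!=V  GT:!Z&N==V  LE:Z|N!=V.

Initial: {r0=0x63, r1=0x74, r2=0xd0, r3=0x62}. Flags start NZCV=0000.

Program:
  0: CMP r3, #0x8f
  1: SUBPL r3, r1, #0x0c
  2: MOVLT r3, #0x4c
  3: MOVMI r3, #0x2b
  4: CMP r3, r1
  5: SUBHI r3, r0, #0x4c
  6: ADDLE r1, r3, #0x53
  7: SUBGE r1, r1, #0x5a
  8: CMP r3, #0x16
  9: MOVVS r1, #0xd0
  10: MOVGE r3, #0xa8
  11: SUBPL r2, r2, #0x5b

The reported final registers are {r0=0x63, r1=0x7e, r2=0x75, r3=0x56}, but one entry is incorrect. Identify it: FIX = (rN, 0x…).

FIX = (r3, 0xa8)

0: ✓ CMP  NZCV=1001
1: · SUBPL
2: · MOVLT
3: ✓ MOVMI  r3←0x2b
4: ✓ CMP  NZCV=1000
5: · SUBHI
6: ✓ ADDLE  r1←0x7e
7: · SUBGE
8: ✓ CMP  NZCV=0010
9: · MOVVS
10: ✓ MOVGE  r3←0xa8
11: ✓ SUBPL  r2←0x75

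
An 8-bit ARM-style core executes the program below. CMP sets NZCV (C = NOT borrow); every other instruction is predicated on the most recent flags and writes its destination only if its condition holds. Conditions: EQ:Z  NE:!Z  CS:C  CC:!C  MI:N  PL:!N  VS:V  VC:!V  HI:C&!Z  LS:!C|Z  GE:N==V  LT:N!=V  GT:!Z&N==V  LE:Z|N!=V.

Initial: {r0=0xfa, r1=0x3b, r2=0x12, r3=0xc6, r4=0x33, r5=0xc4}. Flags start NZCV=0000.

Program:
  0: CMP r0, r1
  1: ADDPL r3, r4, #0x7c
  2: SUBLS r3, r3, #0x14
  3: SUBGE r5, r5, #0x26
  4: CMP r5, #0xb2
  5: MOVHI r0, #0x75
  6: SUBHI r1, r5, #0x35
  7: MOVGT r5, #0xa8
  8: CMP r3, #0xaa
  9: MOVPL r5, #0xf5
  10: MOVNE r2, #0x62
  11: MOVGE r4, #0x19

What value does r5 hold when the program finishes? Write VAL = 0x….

0: ✓ CMP  NZCV=1010
1: · ADDPL
2: · SUBLS
3: · SUBGE
4: ✓ CMP  NZCV=0010
5: ✓ MOVHI  r0←0x75
6: ✓ SUBHI  r1←0x8f
7: ✓ MOVGT  r5←0xa8
8: ✓ CMP  NZCV=0010
9: ✓ MOVPL  r5←0xf5
10: ✓ MOVNE  r2←0x62
11: ✓ MOVGE  r4←0x19

VAL = 0xf5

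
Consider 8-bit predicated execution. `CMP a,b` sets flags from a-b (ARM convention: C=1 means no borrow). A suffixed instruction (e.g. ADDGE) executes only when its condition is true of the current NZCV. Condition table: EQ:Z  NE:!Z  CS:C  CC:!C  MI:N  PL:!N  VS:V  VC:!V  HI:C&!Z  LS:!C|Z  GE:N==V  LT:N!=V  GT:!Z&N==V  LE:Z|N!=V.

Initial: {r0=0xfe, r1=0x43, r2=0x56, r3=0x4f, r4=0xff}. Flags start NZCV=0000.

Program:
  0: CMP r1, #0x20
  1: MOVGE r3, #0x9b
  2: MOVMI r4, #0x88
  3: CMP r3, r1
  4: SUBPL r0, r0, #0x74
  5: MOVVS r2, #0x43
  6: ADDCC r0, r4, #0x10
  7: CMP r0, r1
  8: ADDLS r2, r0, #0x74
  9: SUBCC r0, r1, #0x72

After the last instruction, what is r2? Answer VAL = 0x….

0: ✓ CMP  NZCV=0010
1: ✓ MOVGE  r3←0x9b
2: · MOVMI
3: ✓ CMP  NZCV=0011
4: ✓ SUBPL  r0←0x8a
5: ✓ MOVVS  r2←0x43
6: · ADDCC
7: ✓ CMP  NZCV=0011
8: · ADDLS
9: · SUBCC

VAL = 0x43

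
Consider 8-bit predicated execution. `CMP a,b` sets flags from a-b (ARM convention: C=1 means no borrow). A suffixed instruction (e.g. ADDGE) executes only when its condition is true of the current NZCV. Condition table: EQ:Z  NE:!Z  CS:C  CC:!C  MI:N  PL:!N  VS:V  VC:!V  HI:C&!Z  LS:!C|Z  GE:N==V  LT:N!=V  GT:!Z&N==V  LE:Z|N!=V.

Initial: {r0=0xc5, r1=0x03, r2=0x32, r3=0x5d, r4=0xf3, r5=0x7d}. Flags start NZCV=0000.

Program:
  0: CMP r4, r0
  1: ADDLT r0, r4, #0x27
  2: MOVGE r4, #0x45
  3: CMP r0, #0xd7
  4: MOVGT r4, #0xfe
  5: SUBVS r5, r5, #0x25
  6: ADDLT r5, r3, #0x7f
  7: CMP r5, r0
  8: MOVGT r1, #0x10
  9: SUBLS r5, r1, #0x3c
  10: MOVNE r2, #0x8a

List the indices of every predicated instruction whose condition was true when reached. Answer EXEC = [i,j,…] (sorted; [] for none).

0: ✓ CMP  NZCV=0010
1: · ADDLT
2: ✓ MOVGE  r4←0x45
3: ✓ CMP  NZCV=1000
4: · MOVGT
5: · SUBVS
6: ✓ ADDLT  r5←0xdc
7: ✓ CMP  NZCV=0010
8: ✓ MOVGT  r1←0x10
9: · SUBLS
10: ✓ MOVNE  r2←0x8a

EXEC = [2,6,8,10]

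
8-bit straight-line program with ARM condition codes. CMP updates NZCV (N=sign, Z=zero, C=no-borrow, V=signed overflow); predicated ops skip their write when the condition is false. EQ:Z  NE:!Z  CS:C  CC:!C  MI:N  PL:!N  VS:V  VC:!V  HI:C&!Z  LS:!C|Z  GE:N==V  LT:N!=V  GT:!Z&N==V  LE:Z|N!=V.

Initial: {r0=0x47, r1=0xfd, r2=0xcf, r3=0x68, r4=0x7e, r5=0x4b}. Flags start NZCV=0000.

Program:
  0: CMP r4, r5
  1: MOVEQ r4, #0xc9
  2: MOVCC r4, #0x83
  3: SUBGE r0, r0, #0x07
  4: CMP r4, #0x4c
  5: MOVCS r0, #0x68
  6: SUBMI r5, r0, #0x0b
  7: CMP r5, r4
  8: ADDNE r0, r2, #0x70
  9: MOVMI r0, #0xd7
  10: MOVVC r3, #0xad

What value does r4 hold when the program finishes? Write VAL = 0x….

[0] flags=0010 → (cmp)
[1] flags=0010 EQ?F → skip
[2] flags=0010 CC?F → skip
[3] flags=0010 GE?T → r0=0x40
[4] flags=0010 → (cmp)
[5] flags=0010 CS?T → r0=0x68
[6] flags=0010 MI?F → skip
[7] flags=1000 → (cmp)
[8] flags=1000 NE?T → r0=0x3f
[9] flags=1000 MI?T → r0=0xd7
[10] flags=1000 VC?T → r3=0xad

VAL = 0x7e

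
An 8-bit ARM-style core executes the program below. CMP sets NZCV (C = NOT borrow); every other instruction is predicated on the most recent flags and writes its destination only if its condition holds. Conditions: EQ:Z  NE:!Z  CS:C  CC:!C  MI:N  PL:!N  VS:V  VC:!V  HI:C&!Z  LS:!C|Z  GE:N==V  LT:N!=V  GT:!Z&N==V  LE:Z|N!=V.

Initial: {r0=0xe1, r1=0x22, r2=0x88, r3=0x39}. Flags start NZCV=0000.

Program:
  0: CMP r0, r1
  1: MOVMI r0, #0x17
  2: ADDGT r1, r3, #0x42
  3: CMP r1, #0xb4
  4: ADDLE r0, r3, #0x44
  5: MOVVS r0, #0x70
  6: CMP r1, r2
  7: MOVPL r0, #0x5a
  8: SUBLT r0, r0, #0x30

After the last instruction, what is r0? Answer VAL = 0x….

VAL = 0x17

[0] flags=1010 → (cmp)
[1] flags=1010 MI?T → r0=0x17
[2] flags=1010 GT?F → skip
[3] flags=0000 → (cmp)
[4] flags=0000 LE?F → skip
[5] flags=0000 VS?F → skip
[6] flags=1001 → (cmp)
[7] flags=1001 PL?F → skip
[8] flags=1001 LT?F → skip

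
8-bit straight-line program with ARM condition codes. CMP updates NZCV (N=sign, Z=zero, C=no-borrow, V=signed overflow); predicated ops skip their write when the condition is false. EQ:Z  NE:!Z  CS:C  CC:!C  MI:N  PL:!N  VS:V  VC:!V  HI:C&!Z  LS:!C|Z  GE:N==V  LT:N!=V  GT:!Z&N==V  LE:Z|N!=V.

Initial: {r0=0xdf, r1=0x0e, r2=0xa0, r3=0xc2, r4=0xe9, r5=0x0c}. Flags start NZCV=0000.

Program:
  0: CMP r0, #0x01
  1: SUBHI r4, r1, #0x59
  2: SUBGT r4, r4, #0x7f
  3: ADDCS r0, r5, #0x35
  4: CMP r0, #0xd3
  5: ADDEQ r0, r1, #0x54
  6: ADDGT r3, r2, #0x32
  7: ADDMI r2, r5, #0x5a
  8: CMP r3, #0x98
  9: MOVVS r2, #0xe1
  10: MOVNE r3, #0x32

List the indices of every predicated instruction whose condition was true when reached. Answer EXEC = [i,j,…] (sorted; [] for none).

EXEC = [1,3,6,10]

0: ✓ CMP  NZCV=1010
1: ✓ SUBHI  r4←0xb5
2: · SUBGT
3: ✓ ADDCS  r0←0x41
4: ✓ CMP  NZCV=0000
5: · ADDEQ
6: ✓ ADDGT  r3←0xd2
7: · ADDMI
8: ✓ CMP  NZCV=0010
9: · MOVVS
10: ✓ MOVNE  r3←0x32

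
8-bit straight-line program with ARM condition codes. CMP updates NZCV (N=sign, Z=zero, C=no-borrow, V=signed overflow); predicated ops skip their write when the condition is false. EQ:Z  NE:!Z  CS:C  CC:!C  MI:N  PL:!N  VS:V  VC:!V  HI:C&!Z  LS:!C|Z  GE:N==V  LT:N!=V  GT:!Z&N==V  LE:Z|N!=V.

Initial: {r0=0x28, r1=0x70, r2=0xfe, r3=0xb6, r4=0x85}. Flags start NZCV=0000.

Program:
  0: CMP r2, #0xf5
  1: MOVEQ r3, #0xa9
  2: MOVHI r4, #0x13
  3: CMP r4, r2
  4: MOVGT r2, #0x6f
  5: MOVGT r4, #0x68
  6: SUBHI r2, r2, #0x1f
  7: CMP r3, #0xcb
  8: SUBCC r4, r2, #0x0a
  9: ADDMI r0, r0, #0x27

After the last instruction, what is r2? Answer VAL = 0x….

VAL = 0x6f

0: ✓ CMP  NZCV=0010
1: · MOVEQ
2: ✓ MOVHI  r4←0x13
3: ✓ CMP  NZCV=0000
4: ✓ MOVGT  r2←0x6f
5: ✓ MOVGT  r4←0x68
6: · SUBHI
7: ✓ CMP  NZCV=1000
8: ✓ SUBCC  r4←0x65
9: ✓ ADDMI  r0←0x4f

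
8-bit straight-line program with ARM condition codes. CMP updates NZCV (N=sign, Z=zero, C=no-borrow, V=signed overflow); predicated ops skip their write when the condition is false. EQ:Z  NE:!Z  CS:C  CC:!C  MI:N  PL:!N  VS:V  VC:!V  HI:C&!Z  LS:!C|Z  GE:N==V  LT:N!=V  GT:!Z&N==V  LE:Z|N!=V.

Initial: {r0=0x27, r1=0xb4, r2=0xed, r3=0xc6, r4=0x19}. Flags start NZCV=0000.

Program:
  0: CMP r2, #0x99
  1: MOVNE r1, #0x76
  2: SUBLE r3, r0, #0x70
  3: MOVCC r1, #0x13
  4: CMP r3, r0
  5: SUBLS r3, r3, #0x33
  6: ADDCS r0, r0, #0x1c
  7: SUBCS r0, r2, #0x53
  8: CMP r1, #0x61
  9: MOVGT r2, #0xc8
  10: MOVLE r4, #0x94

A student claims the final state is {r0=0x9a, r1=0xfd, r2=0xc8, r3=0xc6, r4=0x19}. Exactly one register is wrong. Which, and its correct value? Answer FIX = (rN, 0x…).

[0] flags=0010 → (cmp)
[1] flags=0010 NE?T → r1=0x76
[2] flags=0010 LE?F → skip
[3] flags=0010 CC?F → skip
[4] flags=1010 → (cmp)
[5] flags=1010 LS?F → skip
[6] flags=1010 CS?T → r0=0x43
[7] flags=1010 CS?T → r0=0x9a
[8] flags=0010 → (cmp)
[9] flags=0010 GT?T → r2=0xc8
[10] flags=0010 LE?F → skip

FIX = (r1, 0x76)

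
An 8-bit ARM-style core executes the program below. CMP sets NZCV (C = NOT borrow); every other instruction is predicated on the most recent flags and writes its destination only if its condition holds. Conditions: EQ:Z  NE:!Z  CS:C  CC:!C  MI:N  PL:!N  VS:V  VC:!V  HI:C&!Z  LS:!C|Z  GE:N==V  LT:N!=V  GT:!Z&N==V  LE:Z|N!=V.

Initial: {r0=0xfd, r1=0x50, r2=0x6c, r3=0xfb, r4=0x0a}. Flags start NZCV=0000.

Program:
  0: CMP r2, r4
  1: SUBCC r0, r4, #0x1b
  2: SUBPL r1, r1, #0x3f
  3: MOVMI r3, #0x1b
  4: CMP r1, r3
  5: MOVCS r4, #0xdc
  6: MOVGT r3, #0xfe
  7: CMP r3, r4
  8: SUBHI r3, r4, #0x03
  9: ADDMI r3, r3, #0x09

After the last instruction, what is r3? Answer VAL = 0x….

0: ✓ CMP  NZCV=0010
1: · SUBCC
2: ✓ SUBPL  r1←0x11
3: · MOVMI
4: ✓ CMP  NZCV=0000
5: · MOVCS
6: ✓ MOVGT  r3←0xfe
7: ✓ CMP  NZCV=1010
8: ✓ SUBHI  r3←0x07
9: ✓ ADDMI  r3←0x10

VAL = 0x10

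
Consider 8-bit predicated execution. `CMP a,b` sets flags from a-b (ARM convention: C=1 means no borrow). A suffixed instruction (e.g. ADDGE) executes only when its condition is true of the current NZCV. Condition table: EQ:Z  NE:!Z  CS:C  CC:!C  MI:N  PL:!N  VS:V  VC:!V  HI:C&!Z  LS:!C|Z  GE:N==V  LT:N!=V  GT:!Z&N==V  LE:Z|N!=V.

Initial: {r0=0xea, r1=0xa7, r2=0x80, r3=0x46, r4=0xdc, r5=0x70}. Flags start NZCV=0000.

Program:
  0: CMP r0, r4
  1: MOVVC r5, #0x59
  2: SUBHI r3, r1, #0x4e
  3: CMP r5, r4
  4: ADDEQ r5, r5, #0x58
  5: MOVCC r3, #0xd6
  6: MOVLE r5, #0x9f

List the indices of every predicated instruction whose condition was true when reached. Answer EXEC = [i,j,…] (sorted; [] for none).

[0] flags=0010 → (cmp)
[1] flags=0010 VC?T → r5=0x59
[2] flags=0010 HI?T → r3=0x59
[3] flags=0000 → (cmp)
[4] flags=0000 EQ?F → skip
[5] flags=0000 CC?T → r3=0xd6
[6] flags=0000 LE?F → skip

EXEC = [1,2,5]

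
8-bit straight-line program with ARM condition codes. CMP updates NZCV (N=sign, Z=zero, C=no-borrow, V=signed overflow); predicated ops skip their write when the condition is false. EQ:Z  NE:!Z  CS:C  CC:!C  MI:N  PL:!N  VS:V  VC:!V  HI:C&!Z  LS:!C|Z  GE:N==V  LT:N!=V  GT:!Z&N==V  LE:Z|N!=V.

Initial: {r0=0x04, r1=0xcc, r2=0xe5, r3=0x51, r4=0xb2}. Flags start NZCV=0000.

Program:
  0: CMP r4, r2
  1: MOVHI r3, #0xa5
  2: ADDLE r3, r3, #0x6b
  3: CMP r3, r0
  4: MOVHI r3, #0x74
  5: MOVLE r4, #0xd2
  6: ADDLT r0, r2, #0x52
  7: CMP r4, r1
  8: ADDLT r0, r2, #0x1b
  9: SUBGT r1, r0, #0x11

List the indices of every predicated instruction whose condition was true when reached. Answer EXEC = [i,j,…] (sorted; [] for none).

EXEC = [2,4,5,6,9]

0: ✓ CMP  NZCV=1000
1: · MOVHI
2: ✓ ADDLE  r3←0xbc
3: ✓ CMP  NZCV=1010
4: ✓ MOVHI  r3←0x74
5: ✓ MOVLE  r4←0xd2
6: ✓ ADDLT  r0←0x37
7: ✓ CMP  NZCV=0010
8: · ADDLT
9: ✓ SUBGT  r1←0x26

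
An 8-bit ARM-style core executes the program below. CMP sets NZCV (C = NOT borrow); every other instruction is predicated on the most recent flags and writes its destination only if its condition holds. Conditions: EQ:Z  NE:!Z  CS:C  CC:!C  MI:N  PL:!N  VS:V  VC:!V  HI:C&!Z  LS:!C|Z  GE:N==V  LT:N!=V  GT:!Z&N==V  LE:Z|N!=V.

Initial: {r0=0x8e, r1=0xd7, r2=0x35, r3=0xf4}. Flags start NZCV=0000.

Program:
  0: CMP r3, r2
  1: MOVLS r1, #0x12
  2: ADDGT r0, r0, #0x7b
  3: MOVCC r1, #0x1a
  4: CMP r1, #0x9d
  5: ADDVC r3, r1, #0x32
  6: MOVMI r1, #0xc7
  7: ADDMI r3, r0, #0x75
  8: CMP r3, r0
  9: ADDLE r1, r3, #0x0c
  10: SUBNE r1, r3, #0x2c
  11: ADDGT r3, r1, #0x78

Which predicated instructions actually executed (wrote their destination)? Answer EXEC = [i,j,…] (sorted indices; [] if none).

[0] flags=1010 → (cmp)
[1] flags=1010 LS?F → skip
[2] flags=1010 GT?F → skip
[3] flags=1010 CC?F → skip
[4] flags=0010 → (cmp)
[5] flags=0010 VC?T → r3=0x09
[6] flags=0010 MI?F → skip
[7] flags=0010 MI?F → skip
[8] flags=0000 → (cmp)
[9] flags=0000 LE?F → skip
[10] flags=0000 NE?T → r1=0xdd
[11] flags=0000 GT?T → r3=0x55

EXEC = [5,10,11]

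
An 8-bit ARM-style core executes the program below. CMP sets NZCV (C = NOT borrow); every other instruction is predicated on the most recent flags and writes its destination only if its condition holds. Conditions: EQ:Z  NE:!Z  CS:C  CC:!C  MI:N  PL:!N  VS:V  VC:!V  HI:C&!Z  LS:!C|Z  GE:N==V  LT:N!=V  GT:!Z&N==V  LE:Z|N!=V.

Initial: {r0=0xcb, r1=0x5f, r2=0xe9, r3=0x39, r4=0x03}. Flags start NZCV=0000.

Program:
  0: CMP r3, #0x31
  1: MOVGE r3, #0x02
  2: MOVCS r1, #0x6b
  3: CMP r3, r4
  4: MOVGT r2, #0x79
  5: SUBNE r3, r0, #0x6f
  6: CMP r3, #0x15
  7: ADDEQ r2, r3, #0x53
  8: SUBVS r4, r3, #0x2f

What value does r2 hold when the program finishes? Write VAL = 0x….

VAL = 0xe9

0: ✓ CMP  NZCV=0010
1: ✓ MOVGE  r3←0x02
2: ✓ MOVCS  r1←0x6b
3: ✓ CMP  NZCV=1000
4: · MOVGT
5: ✓ SUBNE  r3←0x5c
6: ✓ CMP  NZCV=0010
7: · ADDEQ
8: · SUBVS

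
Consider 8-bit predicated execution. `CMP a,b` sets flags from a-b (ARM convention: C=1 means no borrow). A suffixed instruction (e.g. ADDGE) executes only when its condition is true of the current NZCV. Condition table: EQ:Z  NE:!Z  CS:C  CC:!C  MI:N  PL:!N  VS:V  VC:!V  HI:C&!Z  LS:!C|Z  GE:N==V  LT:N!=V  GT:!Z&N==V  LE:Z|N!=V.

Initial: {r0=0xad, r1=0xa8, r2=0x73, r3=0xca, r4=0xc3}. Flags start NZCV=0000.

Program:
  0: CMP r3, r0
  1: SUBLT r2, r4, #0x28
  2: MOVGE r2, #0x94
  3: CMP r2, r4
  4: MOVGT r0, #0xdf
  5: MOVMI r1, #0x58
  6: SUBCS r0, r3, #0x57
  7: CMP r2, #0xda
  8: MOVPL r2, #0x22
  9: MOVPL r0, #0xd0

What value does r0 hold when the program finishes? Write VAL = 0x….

VAL = 0xad

0: ✓ CMP  NZCV=0010
1: · SUBLT
2: ✓ MOVGE  r2←0x94
3: ✓ CMP  NZCV=1000
4: · MOVGT
5: ✓ MOVMI  r1←0x58
6: · SUBCS
7: ✓ CMP  NZCV=1000
8: · MOVPL
9: · MOVPL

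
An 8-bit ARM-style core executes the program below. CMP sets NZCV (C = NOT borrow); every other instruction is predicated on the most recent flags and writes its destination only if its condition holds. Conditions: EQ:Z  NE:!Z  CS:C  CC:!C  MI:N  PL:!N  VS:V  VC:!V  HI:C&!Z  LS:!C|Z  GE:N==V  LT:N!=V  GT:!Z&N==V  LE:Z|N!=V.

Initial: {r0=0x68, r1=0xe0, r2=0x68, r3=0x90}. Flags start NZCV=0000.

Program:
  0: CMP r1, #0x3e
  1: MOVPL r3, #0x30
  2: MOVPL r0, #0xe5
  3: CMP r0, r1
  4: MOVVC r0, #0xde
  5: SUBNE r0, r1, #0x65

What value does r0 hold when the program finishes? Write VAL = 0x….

VAL = 0x7b

[0] flags=1010 → (cmp)
[1] flags=1010 PL?F → skip
[2] flags=1010 PL?F → skip
[3] flags=1001 → (cmp)
[4] flags=1001 VC?F → skip
[5] flags=1001 NE?T → r0=0x7b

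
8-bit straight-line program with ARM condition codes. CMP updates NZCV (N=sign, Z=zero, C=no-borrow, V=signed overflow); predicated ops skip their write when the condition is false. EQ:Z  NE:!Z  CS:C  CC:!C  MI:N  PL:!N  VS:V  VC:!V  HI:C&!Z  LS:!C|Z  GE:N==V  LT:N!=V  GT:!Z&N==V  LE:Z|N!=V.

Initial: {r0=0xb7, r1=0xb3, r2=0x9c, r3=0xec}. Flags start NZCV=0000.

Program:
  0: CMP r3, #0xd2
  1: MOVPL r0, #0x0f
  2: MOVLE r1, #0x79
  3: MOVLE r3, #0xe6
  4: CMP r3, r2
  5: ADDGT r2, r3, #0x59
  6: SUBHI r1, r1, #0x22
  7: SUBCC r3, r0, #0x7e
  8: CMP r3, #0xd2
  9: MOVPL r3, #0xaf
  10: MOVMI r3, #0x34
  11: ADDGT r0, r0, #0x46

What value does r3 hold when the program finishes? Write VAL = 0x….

VAL = 0xaf

0: ✓ CMP  NZCV=0010
1: ✓ MOVPL  r0←0x0f
2: · MOVLE
3: · MOVLE
4: ✓ CMP  NZCV=0010
5: ✓ ADDGT  r2←0x45
6: ✓ SUBHI  r1←0x91
7: · SUBCC
8: ✓ CMP  NZCV=0010
9: ✓ MOVPL  r3←0xaf
10: · MOVMI
11: ✓ ADDGT  r0←0x55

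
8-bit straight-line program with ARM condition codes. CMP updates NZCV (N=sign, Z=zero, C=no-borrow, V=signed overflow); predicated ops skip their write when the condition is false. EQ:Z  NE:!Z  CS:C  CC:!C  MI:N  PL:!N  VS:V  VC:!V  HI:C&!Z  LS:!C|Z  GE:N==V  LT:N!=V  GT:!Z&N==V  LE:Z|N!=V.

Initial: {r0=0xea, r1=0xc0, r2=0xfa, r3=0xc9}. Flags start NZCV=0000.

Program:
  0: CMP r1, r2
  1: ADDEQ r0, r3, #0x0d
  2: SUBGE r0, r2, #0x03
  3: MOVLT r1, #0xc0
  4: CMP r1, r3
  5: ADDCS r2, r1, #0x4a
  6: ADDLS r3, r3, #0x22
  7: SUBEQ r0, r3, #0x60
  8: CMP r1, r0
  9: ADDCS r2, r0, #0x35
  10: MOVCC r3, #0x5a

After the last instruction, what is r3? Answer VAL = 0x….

VAL = 0x5a

[0] flags=1000 → (cmp)
[1] flags=1000 EQ?F → skip
[2] flags=1000 GE?F → skip
[3] flags=1000 LT?T → r1=0xc0
[4] flags=1000 → (cmp)
[5] flags=1000 CS?F → skip
[6] flags=1000 LS?T → r3=0xeb
[7] flags=1000 EQ?F → skip
[8] flags=1000 → (cmp)
[9] flags=1000 CS?F → skip
[10] flags=1000 CC?T → r3=0x5a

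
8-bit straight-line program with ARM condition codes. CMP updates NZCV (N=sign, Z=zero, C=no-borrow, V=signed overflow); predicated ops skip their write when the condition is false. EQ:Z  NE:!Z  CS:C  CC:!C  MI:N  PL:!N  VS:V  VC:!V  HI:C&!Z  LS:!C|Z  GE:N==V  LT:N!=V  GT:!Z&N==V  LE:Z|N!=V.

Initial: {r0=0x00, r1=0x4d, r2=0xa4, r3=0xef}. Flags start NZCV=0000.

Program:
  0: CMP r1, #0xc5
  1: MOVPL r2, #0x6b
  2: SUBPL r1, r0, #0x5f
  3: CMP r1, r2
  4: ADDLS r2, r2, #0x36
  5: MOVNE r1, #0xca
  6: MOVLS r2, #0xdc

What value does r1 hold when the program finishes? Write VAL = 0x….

[0] flags=1001 → (cmp)
[1] flags=1001 PL?F → skip
[2] flags=1001 PL?F → skip
[3] flags=1001 → (cmp)
[4] flags=1001 LS?T → r2=0xda
[5] flags=1001 NE?T → r1=0xca
[6] flags=1001 LS?T → r2=0xdc

VAL = 0xca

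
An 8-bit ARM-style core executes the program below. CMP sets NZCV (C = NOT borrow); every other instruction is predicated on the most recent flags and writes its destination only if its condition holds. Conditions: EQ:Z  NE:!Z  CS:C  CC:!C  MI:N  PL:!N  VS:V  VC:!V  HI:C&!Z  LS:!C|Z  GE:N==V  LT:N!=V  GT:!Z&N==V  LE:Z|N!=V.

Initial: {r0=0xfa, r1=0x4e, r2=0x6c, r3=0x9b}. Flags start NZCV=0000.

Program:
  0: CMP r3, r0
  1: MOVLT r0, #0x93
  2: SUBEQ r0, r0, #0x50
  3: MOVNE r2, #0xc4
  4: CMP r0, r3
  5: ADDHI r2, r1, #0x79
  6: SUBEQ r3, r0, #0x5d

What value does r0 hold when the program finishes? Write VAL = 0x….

[0] flags=1000 → (cmp)
[1] flags=1000 LT?T → r0=0x93
[2] flags=1000 EQ?F → skip
[3] flags=1000 NE?T → r2=0xc4
[4] flags=1000 → (cmp)
[5] flags=1000 HI?F → skip
[6] flags=1000 EQ?F → skip

VAL = 0x93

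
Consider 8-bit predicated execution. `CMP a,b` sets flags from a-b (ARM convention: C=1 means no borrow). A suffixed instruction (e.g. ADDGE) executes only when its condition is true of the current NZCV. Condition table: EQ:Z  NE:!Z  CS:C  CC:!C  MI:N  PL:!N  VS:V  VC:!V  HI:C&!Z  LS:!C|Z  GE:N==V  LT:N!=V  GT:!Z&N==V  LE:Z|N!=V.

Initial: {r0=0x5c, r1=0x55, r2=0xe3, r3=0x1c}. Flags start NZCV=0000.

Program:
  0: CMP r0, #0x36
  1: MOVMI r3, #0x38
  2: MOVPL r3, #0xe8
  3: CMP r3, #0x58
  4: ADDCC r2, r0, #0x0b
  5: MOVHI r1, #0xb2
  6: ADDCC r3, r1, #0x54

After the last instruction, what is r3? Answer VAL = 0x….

VAL = 0xe8

[0] flags=0010 → (cmp)
[1] flags=0010 MI?F → skip
[2] flags=0010 PL?T → r3=0xe8
[3] flags=1010 → (cmp)
[4] flags=1010 CC?F → skip
[5] flags=1010 HI?T → r1=0xb2
[6] flags=1010 CC?F → skip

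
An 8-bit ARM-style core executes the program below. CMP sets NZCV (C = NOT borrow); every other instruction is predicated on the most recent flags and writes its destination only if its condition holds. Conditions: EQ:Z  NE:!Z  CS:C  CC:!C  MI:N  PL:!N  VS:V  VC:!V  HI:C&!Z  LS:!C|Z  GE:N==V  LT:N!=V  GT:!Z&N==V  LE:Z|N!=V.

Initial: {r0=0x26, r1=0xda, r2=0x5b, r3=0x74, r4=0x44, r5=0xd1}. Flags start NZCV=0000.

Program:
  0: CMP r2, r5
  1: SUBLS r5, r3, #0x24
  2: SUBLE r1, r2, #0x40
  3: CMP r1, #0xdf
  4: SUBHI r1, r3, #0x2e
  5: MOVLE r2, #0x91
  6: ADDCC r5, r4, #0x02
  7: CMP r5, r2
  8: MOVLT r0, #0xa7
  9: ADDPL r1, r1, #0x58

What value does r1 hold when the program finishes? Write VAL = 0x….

[0] flags=1001 → (cmp)
[1] flags=1001 LS?T → r5=0x50
[2] flags=1001 LE?F → skip
[3] flags=1000 → (cmp)
[4] flags=1000 HI?F → skip
[5] flags=1000 LE?T → r2=0x91
[6] flags=1000 CC?T → r5=0x46
[7] flags=1001 → (cmp)
[8] flags=1001 LT?F → skip
[9] flags=1001 PL?F → skip

VAL = 0xda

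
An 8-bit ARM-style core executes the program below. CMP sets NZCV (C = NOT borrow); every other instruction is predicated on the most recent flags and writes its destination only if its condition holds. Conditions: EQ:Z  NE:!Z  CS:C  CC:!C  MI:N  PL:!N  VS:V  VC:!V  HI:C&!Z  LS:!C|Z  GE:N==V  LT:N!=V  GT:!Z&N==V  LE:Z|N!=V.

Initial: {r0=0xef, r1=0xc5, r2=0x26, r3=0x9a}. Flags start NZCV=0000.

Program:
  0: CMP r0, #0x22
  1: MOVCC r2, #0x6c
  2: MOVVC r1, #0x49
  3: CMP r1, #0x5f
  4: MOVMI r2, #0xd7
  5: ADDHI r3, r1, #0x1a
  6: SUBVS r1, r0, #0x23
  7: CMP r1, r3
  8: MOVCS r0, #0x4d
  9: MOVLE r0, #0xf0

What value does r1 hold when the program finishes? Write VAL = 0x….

0: ✓ CMP  NZCV=1010
1: · MOVCC
2: ✓ MOVVC  r1←0x49
3: ✓ CMP  NZCV=1000
4: ✓ MOVMI  r2←0xd7
5: · ADDHI
6: · SUBVS
7: ✓ CMP  NZCV=1001
8: · MOVCS
9: · MOVLE

VAL = 0x49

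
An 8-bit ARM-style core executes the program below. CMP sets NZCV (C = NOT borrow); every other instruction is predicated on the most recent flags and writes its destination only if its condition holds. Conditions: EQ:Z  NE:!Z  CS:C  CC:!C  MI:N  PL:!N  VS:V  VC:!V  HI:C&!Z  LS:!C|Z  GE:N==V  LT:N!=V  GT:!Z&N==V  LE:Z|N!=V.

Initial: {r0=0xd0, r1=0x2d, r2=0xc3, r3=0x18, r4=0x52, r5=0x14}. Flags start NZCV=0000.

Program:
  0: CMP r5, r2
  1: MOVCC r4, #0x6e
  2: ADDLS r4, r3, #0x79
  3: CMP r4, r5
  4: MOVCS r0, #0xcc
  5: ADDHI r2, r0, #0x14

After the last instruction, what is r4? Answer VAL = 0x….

VAL = 0x91

0: ✓ CMP  NZCV=0000
1: ✓ MOVCC  r4←0x6e
2: ✓ ADDLS  r4←0x91
3: ✓ CMP  NZCV=0011
4: ✓ MOVCS  r0←0xcc
5: ✓ ADDHI  r2←0xe0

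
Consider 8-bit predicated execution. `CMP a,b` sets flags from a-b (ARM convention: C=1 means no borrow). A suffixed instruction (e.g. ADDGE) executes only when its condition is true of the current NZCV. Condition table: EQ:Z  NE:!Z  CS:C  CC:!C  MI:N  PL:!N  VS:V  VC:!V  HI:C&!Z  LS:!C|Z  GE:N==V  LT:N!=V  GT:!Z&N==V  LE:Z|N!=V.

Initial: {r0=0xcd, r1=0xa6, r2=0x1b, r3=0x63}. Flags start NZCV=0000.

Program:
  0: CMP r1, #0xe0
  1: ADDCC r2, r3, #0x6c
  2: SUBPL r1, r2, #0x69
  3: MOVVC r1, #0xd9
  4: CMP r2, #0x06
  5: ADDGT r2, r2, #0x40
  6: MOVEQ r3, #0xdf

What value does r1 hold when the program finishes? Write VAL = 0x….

VAL = 0xd9

0: ✓ CMP  NZCV=1000
1: ✓ ADDCC  r2←0xcf
2: · SUBPL
3: ✓ MOVVC  r1←0xd9
4: ✓ CMP  NZCV=1010
5: · ADDGT
6: · MOVEQ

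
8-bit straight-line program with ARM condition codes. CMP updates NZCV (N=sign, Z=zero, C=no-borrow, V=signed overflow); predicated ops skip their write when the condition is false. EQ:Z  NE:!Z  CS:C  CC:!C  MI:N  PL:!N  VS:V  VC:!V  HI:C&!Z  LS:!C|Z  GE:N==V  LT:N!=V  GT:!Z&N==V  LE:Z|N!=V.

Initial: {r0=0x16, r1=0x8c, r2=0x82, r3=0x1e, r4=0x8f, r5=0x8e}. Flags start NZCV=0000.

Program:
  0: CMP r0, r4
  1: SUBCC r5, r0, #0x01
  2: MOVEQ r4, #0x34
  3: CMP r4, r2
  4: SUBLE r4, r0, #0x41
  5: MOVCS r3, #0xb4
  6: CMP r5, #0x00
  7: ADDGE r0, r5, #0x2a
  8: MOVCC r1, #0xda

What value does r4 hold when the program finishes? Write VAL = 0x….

[0] flags=1001 → (cmp)
[1] flags=1001 CC?T → r5=0x15
[2] flags=1001 EQ?F → skip
[3] flags=0010 → (cmp)
[4] flags=0010 LE?F → skip
[5] flags=0010 CS?T → r3=0xb4
[6] flags=0010 → (cmp)
[7] flags=0010 GE?T → r0=0x3f
[8] flags=0010 CC?F → skip

VAL = 0x8f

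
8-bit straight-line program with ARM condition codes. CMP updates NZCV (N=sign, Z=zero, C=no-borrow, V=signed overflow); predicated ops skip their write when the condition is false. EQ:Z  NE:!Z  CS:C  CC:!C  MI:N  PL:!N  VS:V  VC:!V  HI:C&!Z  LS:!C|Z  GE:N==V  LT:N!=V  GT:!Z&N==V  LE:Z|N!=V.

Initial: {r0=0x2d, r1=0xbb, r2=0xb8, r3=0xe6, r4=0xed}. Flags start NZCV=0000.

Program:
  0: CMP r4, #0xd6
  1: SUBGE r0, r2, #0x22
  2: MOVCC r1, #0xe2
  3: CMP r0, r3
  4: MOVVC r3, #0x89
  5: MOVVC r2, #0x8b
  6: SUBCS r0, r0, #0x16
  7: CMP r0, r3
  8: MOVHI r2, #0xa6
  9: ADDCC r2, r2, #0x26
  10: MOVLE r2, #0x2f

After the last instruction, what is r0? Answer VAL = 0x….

VAL = 0x96

[0] flags=0010 → (cmp)
[1] flags=0010 GE?T → r0=0x96
[2] flags=0010 CC?F → skip
[3] flags=1000 → (cmp)
[4] flags=1000 VC?T → r3=0x89
[5] flags=1000 VC?T → r2=0x8b
[6] flags=1000 CS?F → skip
[7] flags=0010 → (cmp)
[8] flags=0010 HI?T → r2=0xa6
[9] flags=0010 CC?F → skip
[10] flags=0010 LE?F → skip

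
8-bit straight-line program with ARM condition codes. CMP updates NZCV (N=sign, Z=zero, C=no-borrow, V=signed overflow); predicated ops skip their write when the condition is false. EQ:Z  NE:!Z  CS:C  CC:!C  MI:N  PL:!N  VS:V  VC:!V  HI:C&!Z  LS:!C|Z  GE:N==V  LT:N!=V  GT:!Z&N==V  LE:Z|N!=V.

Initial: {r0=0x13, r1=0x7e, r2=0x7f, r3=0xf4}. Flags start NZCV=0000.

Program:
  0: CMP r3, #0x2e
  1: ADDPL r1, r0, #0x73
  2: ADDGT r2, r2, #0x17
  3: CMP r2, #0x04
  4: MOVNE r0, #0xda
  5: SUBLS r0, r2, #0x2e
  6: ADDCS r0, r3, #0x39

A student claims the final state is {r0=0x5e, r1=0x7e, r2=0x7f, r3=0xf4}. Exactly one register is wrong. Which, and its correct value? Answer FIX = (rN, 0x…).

[0] flags=1010 → (cmp)
[1] flags=1010 PL?F → skip
[2] flags=1010 GT?F → skip
[3] flags=0010 → (cmp)
[4] flags=0010 NE?T → r0=0xda
[5] flags=0010 LS?F → skip
[6] flags=0010 CS?T → r0=0x2d

FIX = (r0, 0x2d)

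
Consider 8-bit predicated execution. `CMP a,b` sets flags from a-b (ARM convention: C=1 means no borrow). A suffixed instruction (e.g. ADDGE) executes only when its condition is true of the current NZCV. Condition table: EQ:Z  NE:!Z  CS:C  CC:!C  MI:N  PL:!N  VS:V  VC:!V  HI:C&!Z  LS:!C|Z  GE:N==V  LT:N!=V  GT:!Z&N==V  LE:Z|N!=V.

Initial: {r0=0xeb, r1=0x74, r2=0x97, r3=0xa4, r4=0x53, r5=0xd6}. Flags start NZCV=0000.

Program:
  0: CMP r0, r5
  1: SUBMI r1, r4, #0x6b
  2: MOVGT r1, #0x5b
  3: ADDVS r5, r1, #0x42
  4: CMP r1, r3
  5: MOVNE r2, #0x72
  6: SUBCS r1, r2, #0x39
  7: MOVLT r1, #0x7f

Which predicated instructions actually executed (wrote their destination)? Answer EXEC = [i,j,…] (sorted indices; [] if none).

0: ✓ CMP  NZCV=0010
1: · SUBMI
2: ✓ MOVGT  r1←0x5b
3: · ADDVS
4: ✓ CMP  NZCV=1001
5: ✓ MOVNE  r2←0x72
6: · SUBCS
7: · MOVLT

EXEC = [2,5]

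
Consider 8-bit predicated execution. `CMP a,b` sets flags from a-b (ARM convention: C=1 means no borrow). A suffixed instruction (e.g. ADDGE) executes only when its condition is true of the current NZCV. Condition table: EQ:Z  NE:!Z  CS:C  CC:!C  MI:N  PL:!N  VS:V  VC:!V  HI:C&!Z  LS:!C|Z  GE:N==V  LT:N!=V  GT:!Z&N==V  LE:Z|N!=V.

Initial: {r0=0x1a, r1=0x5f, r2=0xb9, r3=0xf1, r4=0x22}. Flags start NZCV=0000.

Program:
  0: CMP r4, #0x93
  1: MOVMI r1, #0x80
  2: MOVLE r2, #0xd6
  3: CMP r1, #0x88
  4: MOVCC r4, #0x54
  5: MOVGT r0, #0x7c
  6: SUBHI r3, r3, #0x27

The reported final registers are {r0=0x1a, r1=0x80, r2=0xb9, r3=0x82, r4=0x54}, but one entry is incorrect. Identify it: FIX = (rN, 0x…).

FIX = (r3, 0xf1)

0: ✓ CMP  NZCV=1001
1: ✓ MOVMI  r1←0x80
2: · MOVLE
3: ✓ CMP  NZCV=1000
4: ✓ MOVCC  r4←0x54
5: · MOVGT
6: · SUBHI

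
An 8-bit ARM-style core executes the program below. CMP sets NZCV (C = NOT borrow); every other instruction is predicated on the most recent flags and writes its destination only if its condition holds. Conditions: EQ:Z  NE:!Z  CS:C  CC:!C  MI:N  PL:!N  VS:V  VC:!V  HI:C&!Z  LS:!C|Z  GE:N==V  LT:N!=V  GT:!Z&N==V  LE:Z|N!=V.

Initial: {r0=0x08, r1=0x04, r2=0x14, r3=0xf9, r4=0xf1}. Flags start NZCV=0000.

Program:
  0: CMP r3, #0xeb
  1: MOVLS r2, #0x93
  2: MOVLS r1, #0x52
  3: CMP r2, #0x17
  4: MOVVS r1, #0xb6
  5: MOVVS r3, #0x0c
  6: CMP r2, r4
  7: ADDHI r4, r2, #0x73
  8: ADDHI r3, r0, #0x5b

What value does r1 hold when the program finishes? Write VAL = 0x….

VAL = 0x04

0: ✓ CMP  NZCV=0010
1: · MOVLS
2: · MOVLS
3: ✓ CMP  NZCV=1000
4: · MOVVS
5: · MOVVS
6: ✓ CMP  NZCV=0000
7: · ADDHI
8: · ADDHI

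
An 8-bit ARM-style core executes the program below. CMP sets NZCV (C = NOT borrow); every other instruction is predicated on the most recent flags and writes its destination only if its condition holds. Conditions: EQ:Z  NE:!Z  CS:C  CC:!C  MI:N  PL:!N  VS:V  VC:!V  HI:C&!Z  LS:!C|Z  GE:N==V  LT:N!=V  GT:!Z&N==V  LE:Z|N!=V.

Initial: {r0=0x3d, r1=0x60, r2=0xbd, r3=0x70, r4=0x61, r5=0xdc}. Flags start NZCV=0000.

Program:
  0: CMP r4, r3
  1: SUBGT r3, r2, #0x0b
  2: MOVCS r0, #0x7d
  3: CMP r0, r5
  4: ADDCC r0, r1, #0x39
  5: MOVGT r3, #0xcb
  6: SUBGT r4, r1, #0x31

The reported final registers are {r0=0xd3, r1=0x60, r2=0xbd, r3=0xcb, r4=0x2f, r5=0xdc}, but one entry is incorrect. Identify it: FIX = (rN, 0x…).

FIX = (r0, 0x99)

0: ✓ CMP  NZCV=1000
1: · SUBGT
2: · MOVCS
3: ✓ CMP  NZCV=0000
4: ✓ ADDCC  r0←0x99
5: ✓ MOVGT  r3←0xcb
6: ✓ SUBGT  r4←0x2f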